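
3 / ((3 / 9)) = 9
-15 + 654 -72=567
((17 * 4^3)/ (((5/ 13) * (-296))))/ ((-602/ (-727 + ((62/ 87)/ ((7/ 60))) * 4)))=-126076964/ 11304055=-11.15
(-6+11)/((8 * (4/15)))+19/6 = 529/96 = 5.51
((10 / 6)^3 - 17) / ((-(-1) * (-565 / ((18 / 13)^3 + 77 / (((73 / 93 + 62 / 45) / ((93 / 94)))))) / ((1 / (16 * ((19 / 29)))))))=0.08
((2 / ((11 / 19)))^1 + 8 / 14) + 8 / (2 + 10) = 1084 / 231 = 4.69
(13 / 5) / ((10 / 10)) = 13 / 5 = 2.60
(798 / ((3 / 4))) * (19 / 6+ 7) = 32452 / 3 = 10817.33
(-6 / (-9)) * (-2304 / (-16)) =96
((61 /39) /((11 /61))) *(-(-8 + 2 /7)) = 66978 /1001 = 66.91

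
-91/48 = -1.90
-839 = -839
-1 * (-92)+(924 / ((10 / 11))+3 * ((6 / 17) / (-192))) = 3014833 / 2720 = 1108.39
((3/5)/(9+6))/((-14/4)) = -2/175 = -0.01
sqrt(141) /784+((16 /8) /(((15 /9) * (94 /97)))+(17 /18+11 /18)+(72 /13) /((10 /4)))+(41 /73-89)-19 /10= -342534119 /4014270+sqrt(141) /784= -85.31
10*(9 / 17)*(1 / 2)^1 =45 / 17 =2.65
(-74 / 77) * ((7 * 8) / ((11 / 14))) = -8288 / 121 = -68.50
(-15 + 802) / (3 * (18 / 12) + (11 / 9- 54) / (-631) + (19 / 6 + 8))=4469373 / 89446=49.97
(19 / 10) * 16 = 152 / 5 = 30.40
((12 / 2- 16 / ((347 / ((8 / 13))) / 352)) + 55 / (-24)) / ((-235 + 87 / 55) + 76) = 37392575 / 937349712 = 0.04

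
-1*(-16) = 16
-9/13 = -0.69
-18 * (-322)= 5796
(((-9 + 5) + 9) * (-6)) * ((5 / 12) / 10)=-5 / 4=-1.25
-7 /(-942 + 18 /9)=7 /940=0.01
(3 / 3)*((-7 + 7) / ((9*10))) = 0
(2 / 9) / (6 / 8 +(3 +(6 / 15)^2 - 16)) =-200 / 10881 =-0.02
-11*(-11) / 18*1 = 6.72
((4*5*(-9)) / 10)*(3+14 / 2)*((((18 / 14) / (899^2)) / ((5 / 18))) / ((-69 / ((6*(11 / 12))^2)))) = 58806 / 130120361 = 0.00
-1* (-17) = 17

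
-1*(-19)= 19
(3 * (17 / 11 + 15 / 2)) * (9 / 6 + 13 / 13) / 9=995 / 132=7.54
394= 394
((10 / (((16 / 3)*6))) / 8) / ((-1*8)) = -5 / 1024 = -0.00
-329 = -329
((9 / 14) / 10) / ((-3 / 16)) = -12 / 35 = -0.34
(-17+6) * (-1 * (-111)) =-1221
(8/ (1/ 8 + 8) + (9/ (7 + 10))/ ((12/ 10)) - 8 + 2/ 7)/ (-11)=97283/ 170170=0.57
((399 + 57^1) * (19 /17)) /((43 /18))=155952 /731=213.34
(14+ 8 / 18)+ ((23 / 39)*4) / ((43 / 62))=89782 / 5031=17.85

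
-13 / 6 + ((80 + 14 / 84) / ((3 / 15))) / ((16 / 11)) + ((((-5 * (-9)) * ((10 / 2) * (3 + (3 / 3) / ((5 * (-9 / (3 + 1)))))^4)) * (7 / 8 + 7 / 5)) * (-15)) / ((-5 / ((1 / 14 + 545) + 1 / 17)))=331143696092287 / 5508000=60120496.75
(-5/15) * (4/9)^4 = -256/19683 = -0.01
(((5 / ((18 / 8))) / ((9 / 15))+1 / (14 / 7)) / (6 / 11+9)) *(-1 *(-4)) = 4994 / 2835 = 1.76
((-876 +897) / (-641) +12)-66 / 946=327930 / 27563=11.90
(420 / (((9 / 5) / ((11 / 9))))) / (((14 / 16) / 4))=35200 / 27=1303.70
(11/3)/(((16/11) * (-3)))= -121/144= -0.84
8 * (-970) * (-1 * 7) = 54320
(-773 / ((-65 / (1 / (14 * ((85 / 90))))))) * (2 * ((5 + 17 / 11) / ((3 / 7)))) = 333936 / 12155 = 27.47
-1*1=-1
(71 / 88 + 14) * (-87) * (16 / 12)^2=-75574 / 33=-2290.12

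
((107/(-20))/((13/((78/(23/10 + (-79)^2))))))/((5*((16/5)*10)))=-107/3329760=-0.00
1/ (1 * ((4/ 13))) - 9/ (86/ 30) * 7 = -3221/ 172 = -18.73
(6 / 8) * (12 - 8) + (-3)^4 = 84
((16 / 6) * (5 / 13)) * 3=40 / 13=3.08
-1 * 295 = -295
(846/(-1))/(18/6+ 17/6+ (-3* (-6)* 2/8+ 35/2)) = -5076/167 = -30.40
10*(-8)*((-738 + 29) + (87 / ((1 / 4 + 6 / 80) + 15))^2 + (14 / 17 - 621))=662799961920 / 6388073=103755.85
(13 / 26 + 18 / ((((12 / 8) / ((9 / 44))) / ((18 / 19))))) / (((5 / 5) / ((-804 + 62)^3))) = -241230167164 / 209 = -1154211326.14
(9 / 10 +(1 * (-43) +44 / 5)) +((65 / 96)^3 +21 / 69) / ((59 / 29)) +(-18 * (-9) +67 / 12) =807907836487 / 6002933760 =134.59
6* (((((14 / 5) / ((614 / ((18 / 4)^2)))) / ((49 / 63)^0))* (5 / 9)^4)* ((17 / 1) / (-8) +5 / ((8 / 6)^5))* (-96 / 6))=840875 / 1060992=0.79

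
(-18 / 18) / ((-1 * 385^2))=0.00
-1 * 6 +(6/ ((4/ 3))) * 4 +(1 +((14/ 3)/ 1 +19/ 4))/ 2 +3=485/ 24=20.21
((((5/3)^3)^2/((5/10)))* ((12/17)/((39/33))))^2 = 1890625000000/2884012209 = 655.55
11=11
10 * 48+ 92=572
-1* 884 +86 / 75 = -66214 / 75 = -882.85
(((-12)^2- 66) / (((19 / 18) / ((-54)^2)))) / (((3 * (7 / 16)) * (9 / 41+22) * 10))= 447617664 / 605815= 738.87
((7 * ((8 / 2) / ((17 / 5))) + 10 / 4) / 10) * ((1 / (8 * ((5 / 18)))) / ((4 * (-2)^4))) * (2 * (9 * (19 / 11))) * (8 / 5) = 112347 / 299200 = 0.38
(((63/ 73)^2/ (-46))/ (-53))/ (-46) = -3969/ 597636692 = -0.00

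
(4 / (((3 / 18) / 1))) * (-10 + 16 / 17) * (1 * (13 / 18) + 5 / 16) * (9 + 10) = -217987 / 51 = -4274.25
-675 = -675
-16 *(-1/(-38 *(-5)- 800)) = -8/305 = -0.03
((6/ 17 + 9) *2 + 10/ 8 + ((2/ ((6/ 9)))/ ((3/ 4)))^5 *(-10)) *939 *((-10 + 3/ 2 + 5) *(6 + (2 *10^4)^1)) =45693621965397/ 68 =671965028902.90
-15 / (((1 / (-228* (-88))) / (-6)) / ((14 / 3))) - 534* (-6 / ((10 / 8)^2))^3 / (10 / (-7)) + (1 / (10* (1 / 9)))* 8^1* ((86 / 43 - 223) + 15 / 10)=656572959666 / 78125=8404133.88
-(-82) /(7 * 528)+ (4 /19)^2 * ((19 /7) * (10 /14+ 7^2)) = 1475405 /245784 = 6.00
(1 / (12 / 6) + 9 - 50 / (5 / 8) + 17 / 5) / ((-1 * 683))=671 / 6830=0.10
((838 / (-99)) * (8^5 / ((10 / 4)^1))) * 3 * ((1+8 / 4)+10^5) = -5492081557504 / 165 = -33285342772.75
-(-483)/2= 483/2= 241.50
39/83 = 0.47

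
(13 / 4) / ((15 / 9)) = 39 / 20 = 1.95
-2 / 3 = -0.67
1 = 1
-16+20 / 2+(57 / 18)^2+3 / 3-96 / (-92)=5027 / 828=6.07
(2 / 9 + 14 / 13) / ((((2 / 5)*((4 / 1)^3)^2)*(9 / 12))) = 95 / 89856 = 0.00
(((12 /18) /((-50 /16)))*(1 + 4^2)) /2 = -136 /75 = -1.81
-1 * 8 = -8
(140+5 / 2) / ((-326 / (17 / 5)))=-969 / 652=-1.49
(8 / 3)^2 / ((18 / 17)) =544 / 81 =6.72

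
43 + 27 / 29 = 1274 / 29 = 43.93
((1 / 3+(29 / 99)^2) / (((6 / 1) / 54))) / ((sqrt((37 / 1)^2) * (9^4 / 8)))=32864 / 264362373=0.00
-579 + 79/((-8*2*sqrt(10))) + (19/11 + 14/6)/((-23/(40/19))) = -8355119/14421 - 79*sqrt(10)/160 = -580.93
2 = 2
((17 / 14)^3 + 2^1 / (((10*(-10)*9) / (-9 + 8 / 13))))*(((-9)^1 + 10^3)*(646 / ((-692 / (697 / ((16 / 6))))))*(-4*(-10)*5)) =-3239498287571933 / 37027536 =-87488897.12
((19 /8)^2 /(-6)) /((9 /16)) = -361 /216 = -1.67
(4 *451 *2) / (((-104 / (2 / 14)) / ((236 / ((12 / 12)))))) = -106436 / 91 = -1169.63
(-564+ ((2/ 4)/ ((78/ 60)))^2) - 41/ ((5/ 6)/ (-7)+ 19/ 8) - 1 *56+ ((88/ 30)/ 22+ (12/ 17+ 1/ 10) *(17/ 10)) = -12230978099/ 19215300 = -636.52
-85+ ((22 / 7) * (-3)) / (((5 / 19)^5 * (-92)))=-3819983 / 1006250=-3.80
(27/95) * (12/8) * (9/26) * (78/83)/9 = 243/15770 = 0.02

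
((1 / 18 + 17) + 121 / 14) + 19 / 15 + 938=303964 / 315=964.97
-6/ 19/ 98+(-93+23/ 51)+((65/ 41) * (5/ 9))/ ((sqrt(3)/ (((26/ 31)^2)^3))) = -4394473/ 47481+100397627200 * sqrt(3)/ 982466574867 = -92.38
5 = 5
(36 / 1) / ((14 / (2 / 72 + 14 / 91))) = 85 / 182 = 0.47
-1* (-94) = 94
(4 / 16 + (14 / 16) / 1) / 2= 9 / 16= 0.56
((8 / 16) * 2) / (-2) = -1 / 2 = -0.50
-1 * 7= -7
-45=-45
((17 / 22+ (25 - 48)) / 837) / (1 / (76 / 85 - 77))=1054447 / 521730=2.02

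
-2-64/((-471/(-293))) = -19694/471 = -41.81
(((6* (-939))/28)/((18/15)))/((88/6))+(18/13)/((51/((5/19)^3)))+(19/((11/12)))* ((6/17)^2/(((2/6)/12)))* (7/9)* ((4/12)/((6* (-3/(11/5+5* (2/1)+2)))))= -4832464074679/158738660080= -30.44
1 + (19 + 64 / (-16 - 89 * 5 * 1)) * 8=70021 / 461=151.89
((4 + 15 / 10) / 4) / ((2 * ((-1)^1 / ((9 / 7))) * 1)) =-99 / 112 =-0.88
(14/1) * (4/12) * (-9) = -42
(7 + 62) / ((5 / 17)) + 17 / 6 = 7123 / 30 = 237.43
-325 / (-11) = 325 / 11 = 29.55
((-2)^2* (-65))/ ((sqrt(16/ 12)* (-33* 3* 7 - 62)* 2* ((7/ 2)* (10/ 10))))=26* sqrt(3)/ 1057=0.04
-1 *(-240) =240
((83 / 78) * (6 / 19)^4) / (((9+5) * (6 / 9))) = 13446 / 11859211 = 0.00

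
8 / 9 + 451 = 4067 / 9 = 451.89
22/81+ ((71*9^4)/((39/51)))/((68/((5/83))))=188756507/349596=539.93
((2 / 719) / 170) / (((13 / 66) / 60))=792 / 158899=0.00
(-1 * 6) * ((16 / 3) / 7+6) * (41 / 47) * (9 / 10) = -52398 / 1645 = -31.85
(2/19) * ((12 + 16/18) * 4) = 928/171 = 5.43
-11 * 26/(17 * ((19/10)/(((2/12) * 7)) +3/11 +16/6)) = -165165/44846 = -3.68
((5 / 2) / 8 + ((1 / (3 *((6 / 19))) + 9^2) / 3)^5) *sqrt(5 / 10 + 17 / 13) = 7029144728360227 *sqrt(1222) / 11938290624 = 20582396.55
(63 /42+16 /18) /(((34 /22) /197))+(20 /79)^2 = 581665021 /1909746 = 304.58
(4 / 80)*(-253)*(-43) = 543.95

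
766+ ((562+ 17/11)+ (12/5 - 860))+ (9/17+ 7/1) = 448309/935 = 479.47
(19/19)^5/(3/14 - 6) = -14/81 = -0.17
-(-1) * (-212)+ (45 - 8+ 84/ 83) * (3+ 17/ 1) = 45504/ 83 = 548.24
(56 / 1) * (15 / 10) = 84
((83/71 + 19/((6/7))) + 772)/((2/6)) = 338813/142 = 2386.01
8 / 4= 2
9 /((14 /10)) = 45 /7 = 6.43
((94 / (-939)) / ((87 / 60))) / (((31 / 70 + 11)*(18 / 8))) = -526400 / 196308279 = -0.00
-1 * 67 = -67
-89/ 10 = -8.90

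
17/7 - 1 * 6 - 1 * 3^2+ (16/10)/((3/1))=-12.04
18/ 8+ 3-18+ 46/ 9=-275/ 36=-7.64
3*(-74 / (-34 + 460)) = -37 / 71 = -0.52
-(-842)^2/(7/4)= -2835856/7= -405122.29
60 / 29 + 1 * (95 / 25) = 851 / 145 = 5.87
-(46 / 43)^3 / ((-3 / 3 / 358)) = 34846288 / 79507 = 438.28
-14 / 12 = -7 / 6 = -1.17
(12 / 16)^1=3 / 4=0.75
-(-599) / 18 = 599 / 18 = 33.28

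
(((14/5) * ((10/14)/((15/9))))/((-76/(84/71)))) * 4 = -504/6745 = -0.07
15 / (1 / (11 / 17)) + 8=301 / 17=17.71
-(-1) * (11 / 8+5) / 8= 51 / 64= 0.80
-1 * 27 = -27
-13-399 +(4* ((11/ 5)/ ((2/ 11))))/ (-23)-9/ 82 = -3906039/ 9430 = -414.21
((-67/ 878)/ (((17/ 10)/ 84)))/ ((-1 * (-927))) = -9380/ 2306067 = -0.00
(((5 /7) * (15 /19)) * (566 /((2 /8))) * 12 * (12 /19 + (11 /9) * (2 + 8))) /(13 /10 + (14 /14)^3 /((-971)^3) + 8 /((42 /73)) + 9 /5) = 13667310311874576000 /1180197639821231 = 11580.53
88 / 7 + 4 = 116 / 7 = 16.57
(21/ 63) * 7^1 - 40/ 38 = 73/ 57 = 1.28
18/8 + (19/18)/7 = 2.40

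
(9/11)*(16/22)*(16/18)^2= 512/1089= 0.47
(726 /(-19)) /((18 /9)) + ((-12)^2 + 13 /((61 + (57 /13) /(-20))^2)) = 592637398957 /4744961371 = 124.90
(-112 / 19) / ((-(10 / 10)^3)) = 112 / 19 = 5.89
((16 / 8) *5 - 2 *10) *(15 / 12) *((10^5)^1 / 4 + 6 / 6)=-625025 / 2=-312512.50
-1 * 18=-18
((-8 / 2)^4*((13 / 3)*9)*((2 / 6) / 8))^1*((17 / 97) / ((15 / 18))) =42432 / 485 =87.49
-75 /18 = -25 /6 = -4.17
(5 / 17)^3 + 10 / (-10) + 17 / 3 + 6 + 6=246025 / 14739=16.69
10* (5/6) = 25/3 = 8.33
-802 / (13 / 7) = -5614 / 13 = -431.85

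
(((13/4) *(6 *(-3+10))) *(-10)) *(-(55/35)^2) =23595/7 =3370.71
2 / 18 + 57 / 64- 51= -28799 / 576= -50.00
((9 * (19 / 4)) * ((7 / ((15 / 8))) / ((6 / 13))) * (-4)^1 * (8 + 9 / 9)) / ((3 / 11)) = -228228 / 5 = -45645.60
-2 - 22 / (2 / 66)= -728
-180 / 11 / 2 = -90 / 11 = -8.18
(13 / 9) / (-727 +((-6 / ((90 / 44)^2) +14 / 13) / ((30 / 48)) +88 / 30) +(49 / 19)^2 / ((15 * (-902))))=-0.00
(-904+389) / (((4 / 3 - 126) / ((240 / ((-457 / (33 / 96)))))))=-0.75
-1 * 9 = -9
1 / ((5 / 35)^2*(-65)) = -49 / 65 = -0.75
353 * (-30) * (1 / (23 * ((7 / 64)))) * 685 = -464265600 / 161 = -2883637.27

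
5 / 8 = 0.62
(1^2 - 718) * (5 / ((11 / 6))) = -21510 / 11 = -1955.45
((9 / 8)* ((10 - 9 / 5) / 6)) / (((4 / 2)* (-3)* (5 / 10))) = -41 / 80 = -0.51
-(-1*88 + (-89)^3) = 705057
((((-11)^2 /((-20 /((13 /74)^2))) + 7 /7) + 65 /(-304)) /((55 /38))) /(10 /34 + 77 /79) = 8725471 /26729725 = 0.33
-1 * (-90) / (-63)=-10 / 7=-1.43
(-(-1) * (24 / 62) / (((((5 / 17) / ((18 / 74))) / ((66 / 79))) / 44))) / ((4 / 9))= 11996424 / 453065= 26.48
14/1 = 14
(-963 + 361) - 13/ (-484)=-291355/ 484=-601.97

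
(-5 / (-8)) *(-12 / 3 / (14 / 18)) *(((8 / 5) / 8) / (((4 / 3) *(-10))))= 27 / 560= 0.05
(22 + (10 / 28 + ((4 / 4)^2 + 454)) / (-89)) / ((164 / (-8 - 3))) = -1.13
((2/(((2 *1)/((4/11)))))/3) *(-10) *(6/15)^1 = -16/33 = -0.48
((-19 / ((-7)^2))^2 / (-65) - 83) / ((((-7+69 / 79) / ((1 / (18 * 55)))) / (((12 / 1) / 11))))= 511673362 / 34274214975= 0.01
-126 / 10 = -63 / 5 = -12.60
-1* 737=-737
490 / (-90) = -49 / 9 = -5.44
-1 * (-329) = 329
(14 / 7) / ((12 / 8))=4 / 3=1.33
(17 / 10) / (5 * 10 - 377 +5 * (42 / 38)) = -0.01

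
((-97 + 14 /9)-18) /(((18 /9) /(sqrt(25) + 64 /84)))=-123541 /378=-326.83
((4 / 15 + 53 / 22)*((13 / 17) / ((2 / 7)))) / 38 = 80353 / 426360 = 0.19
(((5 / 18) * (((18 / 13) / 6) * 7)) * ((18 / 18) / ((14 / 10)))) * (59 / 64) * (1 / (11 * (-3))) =-1475 / 164736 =-0.01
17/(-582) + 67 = 38977/582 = 66.97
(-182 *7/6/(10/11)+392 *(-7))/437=-89327/13110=-6.81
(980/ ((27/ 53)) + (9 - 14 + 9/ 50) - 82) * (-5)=-2479793/ 270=-9184.42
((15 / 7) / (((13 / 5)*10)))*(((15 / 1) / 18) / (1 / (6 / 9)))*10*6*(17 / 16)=2125 / 728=2.92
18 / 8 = 9 / 4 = 2.25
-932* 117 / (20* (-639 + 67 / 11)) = 299871 / 34810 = 8.61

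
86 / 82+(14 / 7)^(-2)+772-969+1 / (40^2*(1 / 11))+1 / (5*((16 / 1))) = -12836729 / 65600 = -195.68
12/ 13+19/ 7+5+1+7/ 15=10.10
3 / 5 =0.60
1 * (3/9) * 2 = 2/3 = 0.67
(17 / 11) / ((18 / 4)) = 34 / 99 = 0.34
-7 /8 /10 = -7 /80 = -0.09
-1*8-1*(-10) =2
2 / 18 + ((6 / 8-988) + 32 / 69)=-816967 / 828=-986.68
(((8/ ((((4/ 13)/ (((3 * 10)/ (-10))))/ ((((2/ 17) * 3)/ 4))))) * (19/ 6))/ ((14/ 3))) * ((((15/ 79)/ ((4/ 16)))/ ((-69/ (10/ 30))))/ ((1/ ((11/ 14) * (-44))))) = -0.59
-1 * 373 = -373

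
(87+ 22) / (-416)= -109 / 416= -0.26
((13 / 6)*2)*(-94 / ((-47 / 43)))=1118 / 3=372.67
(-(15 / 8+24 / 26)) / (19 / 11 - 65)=1067 / 24128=0.04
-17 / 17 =-1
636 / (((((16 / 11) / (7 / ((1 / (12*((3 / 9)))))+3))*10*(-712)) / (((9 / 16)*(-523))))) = 255208833 / 455680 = 560.06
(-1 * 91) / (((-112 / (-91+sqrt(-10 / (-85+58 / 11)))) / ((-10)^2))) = -29575 / 4+325 * sqrt(96470) / 3508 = -7364.97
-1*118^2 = -13924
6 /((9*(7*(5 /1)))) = 2 /105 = 0.02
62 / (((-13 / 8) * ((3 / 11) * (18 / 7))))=-19096 / 351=-54.40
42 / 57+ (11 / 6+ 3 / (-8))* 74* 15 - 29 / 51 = 6274927 / 3876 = 1618.92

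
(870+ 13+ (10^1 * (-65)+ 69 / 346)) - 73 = 55429 / 346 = 160.20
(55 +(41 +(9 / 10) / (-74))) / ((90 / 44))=260447 / 5550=46.93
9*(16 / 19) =144 / 19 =7.58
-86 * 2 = -172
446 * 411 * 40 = 7332240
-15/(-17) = 15/17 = 0.88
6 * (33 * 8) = 1584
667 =667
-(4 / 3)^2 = -16 / 9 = -1.78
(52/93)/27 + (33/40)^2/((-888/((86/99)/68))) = 836928899/40433126400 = 0.02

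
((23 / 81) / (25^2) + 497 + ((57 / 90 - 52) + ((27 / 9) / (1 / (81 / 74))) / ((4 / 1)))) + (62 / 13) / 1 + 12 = 90238344379 / 194805000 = 463.22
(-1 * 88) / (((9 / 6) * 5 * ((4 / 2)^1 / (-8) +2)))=-704 / 105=-6.70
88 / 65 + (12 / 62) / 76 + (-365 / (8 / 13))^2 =861991055613 / 2450240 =351798.62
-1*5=-5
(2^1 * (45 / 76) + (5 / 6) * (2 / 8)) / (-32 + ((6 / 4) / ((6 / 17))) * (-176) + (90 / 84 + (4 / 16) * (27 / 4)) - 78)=-8890 / 5459859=-0.00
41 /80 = 0.51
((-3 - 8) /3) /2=-11 /6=-1.83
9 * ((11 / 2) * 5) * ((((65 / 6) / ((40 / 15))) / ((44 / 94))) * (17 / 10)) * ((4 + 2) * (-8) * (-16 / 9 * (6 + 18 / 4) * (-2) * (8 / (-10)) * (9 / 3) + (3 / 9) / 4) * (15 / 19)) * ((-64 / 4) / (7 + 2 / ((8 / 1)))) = -15062915790 / 551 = -27337415.23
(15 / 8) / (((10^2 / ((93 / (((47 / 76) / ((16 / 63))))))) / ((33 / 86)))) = 0.27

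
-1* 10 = -10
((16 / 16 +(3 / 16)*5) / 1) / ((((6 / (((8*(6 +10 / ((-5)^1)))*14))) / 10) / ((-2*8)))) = -23146.67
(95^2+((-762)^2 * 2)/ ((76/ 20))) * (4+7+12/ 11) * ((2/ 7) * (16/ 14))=95646640/ 77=1242164.16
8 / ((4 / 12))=24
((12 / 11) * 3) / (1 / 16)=576 / 11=52.36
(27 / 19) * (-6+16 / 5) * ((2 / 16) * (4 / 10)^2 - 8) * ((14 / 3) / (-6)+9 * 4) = 139797 / 125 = 1118.38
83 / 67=1.24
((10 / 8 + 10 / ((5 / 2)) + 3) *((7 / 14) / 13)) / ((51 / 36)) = 0.22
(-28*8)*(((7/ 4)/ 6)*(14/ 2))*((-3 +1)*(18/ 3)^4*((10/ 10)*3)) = 3556224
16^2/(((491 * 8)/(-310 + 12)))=-19.42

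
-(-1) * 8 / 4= 2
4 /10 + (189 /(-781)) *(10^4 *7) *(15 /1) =-992248438 /3905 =-254096.91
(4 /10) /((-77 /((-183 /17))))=366 /6545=0.06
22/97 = 0.23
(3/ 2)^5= 7.59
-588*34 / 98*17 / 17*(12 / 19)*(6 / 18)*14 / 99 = -3808 / 627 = -6.07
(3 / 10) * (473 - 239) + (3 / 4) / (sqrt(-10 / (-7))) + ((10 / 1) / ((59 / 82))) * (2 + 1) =3 * sqrt(70) / 40 + 33009 / 295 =112.52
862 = 862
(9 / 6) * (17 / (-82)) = -51 / 164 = -0.31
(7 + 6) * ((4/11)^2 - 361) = -567645/121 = -4691.28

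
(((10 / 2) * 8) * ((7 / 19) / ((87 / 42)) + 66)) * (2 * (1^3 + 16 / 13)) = 2917120 / 247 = 11810.20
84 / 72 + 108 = 655 / 6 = 109.17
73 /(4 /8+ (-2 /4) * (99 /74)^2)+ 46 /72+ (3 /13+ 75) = -220596353 /2024100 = -108.98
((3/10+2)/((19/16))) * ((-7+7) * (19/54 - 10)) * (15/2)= 0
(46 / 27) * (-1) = -46 / 27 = -1.70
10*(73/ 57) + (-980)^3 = -53647943270/ 57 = -941191987.19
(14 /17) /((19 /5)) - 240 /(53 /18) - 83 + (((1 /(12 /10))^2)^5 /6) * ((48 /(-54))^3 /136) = -11622736081085207 /70744014412704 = -164.29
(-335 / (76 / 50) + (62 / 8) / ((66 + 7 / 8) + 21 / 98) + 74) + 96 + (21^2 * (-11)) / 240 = -402552831 / 5710640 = -70.49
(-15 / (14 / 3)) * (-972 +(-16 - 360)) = 30330 / 7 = 4332.86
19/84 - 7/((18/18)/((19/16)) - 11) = 14839/16212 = 0.92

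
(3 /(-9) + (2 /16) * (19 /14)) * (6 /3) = -0.33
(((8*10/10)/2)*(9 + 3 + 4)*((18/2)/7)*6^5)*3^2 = 40310784/7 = 5758683.43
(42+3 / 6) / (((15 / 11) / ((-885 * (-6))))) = 165495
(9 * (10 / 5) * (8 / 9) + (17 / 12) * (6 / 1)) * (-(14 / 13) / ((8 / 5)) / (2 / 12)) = -5145 / 52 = -98.94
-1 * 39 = -39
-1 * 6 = -6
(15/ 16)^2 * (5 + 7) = 675/ 64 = 10.55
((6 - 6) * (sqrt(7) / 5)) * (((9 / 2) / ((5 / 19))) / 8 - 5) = 0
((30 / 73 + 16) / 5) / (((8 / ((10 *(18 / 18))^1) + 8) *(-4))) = -599 / 6424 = -0.09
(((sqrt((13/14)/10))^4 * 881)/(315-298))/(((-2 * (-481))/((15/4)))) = 34359/19725440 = 0.00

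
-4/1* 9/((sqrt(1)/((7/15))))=-84/5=-16.80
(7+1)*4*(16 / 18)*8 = 2048 / 9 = 227.56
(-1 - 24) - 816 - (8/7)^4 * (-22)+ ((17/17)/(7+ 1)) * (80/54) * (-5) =-52146508/64827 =-804.39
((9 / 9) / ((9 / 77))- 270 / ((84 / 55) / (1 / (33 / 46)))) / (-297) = 14986 / 18711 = 0.80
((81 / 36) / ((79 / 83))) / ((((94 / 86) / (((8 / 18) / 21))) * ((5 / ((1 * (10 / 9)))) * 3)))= 7138 / 2105271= 0.00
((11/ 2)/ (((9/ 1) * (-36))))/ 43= -11/ 27864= -0.00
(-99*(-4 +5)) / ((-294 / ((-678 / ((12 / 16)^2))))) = -19888 / 49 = -405.88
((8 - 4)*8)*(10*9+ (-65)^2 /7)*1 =155360 /7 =22194.29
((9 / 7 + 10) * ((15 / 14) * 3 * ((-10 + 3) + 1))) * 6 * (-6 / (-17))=-383940 / 833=-460.91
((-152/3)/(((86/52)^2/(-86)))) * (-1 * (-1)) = 1593.05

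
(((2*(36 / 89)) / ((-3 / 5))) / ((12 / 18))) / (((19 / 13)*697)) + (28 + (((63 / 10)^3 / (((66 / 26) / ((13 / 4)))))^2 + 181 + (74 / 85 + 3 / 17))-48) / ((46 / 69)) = 702680614690071745041 / 4563643744000000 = 153973.59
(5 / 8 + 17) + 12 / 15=737 / 40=18.42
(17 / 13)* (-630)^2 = 6747300 / 13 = 519023.08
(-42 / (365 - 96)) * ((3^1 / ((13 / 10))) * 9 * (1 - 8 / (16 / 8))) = 34020 / 3497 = 9.73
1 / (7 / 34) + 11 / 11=41 / 7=5.86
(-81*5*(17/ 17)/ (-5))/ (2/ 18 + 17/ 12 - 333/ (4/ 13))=-0.07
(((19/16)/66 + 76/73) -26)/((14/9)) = -5767935/359744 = -16.03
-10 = -10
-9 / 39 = -3 / 13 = -0.23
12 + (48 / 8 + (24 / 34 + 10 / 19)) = 6212 / 323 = 19.23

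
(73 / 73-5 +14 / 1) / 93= 10 / 93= 0.11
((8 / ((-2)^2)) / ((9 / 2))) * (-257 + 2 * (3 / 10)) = -5128 / 45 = -113.96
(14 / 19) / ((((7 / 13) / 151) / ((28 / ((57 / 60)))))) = 2198560 / 361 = 6090.19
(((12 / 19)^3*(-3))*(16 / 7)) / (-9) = 9216 / 48013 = 0.19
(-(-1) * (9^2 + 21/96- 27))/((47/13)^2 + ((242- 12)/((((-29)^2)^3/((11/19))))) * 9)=3313811281273285/798890670522272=4.15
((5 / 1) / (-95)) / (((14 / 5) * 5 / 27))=-27 / 266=-0.10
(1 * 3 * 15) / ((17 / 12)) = 540 / 17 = 31.76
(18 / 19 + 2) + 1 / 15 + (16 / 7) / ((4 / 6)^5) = 81281 / 3990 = 20.37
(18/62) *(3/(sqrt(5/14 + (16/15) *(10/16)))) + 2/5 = 2/5 + 27 *sqrt(1806)/1333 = 1.26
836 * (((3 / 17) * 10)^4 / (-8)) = -84645000 / 83521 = -1013.46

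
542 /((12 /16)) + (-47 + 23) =2096 /3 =698.67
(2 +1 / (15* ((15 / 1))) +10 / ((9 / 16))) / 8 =2.47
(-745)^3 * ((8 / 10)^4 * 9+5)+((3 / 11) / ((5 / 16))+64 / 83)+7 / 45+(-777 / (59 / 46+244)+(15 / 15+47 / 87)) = -3219016930176715570 / 896219973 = -3591771024.03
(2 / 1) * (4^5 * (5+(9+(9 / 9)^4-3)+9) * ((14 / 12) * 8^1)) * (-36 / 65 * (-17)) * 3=11338232.12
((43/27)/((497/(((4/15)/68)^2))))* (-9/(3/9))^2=129/3590825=0.00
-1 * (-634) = 634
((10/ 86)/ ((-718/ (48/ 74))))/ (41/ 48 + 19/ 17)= -48960/ 919010921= -0.00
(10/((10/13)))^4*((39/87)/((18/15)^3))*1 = 46411625/6264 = 7409.26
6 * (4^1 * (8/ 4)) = 48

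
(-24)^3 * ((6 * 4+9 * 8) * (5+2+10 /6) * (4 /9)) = -5111808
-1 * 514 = -514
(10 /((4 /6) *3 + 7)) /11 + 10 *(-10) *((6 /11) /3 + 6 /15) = -5750 /99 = -58.08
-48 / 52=-12 / 13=-0.92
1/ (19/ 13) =13/ 19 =0.68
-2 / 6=-1 / 3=-0.33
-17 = -17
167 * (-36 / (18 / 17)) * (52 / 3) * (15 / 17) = -86840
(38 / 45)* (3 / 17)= 38 / 255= 0.15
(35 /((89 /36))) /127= 1260 /11303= 0.11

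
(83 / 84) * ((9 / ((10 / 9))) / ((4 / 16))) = 2241 / 70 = 32.01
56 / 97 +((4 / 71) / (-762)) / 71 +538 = 100337082088 / 186300237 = 538.58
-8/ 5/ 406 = -4/ 1015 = -0.00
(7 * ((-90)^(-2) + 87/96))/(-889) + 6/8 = 6113467/8229600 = 0.74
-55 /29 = -1.90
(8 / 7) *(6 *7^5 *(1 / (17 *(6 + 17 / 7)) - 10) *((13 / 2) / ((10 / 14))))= -52558447032 / 5015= -10480248.66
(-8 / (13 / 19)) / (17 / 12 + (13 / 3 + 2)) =-608 / 403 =-1.51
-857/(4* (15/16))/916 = -0.25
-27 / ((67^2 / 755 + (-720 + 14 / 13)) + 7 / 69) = 18285345 / 482784532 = 0.04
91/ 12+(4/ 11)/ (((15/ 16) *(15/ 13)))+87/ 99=87103/ 9900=8.80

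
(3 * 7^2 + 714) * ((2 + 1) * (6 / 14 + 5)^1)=14022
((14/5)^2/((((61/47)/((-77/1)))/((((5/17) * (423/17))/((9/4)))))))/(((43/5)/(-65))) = 8667939280/758047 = 11434.57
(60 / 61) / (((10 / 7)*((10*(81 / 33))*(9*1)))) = 77 / 24705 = 0.00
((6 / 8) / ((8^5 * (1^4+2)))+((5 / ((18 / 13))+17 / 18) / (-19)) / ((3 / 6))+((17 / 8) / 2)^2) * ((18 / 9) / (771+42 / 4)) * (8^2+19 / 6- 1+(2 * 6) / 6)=0.11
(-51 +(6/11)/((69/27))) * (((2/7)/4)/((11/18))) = -115641/19481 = -5.94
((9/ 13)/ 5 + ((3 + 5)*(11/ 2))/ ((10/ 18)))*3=15471/ 65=238.02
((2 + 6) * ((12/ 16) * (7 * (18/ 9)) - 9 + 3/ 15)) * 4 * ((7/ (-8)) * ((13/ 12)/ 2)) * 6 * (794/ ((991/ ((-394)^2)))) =-95339586524/ 4955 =-19241087.09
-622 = -622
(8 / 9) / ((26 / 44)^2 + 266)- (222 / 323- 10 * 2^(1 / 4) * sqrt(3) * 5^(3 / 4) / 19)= -256317518 / 374750091 + 10 * 2^(1 / 4) * sqrt(3) * 5^(3 / 4) / 19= 2.94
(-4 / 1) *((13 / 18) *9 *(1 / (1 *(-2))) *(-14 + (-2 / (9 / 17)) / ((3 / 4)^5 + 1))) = -2527954 / 11403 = -221.69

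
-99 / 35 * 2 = -198 / 35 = -5.66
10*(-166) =-1660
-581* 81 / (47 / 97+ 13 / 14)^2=-86788202004 / 3682561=-23567.35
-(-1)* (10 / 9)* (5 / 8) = 25 / 36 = 0.69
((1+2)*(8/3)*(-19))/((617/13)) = -1976/617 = -3.20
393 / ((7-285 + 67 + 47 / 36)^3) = -18335808 / 430197890149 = -0.00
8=8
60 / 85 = 12 / 17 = 0.71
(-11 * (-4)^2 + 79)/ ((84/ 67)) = -6499/ 84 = -77.37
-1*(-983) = 983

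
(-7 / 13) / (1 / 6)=-42 / 13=-3.23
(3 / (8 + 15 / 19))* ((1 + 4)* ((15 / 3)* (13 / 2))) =18525 / 334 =55.46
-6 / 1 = -6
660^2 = 435600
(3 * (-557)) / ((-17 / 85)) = 8355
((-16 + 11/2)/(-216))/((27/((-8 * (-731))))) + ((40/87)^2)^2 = 3634516877/343738566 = 10.57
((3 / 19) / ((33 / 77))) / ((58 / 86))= 301 / 551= 0.55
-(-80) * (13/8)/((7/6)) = 780/7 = 111.43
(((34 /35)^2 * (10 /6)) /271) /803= 1156 /159945555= 0.00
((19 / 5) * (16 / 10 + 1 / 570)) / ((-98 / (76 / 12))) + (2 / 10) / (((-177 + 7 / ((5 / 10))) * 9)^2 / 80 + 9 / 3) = -12445248521 / 31639236300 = -0.39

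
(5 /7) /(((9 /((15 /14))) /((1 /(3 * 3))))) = 25 /2646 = 0.01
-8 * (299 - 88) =-1688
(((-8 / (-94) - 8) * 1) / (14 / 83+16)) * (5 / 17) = -77190 / 536129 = -0.14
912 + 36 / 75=912.48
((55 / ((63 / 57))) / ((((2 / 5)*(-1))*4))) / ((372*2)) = -5225 / 124992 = -0.04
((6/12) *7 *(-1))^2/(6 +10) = 49/64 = 0.77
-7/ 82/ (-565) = 7/ 46330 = 0.00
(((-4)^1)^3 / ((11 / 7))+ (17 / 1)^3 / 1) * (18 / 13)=964710 / 143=6746.22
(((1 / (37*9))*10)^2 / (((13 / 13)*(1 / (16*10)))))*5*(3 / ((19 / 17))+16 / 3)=36560000 / 6320673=5.78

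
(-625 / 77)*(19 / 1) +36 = -9103 / 77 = -118.22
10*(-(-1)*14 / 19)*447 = 62580 / 19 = 3293.68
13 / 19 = 0.68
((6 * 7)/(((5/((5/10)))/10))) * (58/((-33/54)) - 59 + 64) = -41538/11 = -3776.18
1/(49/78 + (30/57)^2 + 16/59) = 1661322/1954379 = 0.85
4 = 4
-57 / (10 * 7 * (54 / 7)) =-19 / 180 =-0.11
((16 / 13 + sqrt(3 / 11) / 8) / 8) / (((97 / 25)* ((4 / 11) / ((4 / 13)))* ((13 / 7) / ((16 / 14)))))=0.02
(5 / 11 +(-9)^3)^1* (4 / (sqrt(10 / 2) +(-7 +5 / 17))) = 9264184* sqrt(5) / 127061 +62124528 / 127061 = 651.97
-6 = -6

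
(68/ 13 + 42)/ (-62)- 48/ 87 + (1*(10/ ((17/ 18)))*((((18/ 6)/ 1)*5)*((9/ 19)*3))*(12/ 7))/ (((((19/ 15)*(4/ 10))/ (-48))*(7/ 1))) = -18407433925263/ 3514432831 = -5237.67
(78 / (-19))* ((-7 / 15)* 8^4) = 745472 / 95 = 7847.07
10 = 10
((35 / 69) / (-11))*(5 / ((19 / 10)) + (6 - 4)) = -280 / 1311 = -0.21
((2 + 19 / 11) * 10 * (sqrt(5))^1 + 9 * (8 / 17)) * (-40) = -16400 * sqrt(5) / 11 - 2880 / 17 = -3503.19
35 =35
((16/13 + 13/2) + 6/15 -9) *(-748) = 42262/65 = 650.18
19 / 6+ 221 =1345 / 6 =224.17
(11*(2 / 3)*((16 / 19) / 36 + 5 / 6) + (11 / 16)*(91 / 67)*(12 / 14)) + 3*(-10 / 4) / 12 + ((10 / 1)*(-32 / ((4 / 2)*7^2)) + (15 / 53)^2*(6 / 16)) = 121971208655 / 37846870488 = 3.22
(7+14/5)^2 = 2401/25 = 96.04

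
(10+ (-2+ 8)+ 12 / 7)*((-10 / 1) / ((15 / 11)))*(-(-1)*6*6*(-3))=98208 / 7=14029.71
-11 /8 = -1.38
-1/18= -0.06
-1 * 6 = -6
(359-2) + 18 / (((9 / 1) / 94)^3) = 1690085 / 81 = 20865.25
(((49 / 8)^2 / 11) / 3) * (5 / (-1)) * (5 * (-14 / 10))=84035 / 2112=39.79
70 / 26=35 / 13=2.69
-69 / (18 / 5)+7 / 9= -331 / 18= -18.39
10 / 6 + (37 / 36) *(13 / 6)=3.89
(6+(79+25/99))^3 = 601211584000/970299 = 619614.76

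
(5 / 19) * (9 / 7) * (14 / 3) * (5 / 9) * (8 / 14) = 200 / 399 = 0.50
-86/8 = -10.75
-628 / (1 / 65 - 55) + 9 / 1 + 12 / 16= 151333 / 7148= 21.17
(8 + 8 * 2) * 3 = 72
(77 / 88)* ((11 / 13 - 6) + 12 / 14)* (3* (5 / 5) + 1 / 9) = -2737 / 234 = -11.70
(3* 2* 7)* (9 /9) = 42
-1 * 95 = -95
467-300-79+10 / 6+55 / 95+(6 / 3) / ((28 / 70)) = 5429 / 57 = 95.25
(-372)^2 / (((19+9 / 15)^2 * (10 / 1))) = 86490 / 2401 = 36.02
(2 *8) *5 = 80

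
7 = 7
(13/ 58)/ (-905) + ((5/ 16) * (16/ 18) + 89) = 21087799/ 236205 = 89.28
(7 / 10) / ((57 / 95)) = 7 / 6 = 1.17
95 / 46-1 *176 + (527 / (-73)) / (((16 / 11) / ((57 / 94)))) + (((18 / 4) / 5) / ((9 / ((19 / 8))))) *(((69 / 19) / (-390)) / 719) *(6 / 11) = -1148524411474269 / 6490878336800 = -176.94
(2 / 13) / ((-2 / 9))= -9 / 13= -0.69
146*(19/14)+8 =1443/7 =206.14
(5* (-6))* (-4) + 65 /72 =8705 /72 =120.90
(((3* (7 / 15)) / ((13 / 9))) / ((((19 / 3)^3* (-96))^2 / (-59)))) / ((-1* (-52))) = -0.00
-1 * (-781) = 781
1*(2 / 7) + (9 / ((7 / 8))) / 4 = 20 / 7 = 2.86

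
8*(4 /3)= 32 /3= 10.67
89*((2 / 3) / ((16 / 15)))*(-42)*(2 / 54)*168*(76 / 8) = -414295 / 3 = -138098.33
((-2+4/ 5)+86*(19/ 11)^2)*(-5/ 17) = -154504/ 2057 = -75.11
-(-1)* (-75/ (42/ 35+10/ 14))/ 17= -2625/ 1139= -2.30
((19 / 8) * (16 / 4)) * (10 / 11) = 95 / 11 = 8.64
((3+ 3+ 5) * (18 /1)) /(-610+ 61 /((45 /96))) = -1485 /3599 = -0.41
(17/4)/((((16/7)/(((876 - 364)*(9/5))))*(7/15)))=3672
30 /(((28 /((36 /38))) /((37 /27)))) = 185 /133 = 1.39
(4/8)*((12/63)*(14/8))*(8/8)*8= 4/3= 1.33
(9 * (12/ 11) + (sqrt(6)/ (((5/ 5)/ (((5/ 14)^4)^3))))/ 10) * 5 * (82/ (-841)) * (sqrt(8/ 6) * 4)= -22.11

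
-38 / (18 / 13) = -247 / 9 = -27.44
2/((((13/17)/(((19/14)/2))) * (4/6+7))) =969/4186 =0.23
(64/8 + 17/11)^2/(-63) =-175/121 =-1.45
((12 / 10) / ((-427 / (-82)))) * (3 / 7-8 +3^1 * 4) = 1.02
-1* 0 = 0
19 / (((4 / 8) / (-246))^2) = 4599216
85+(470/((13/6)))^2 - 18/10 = 39832304/845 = 47138.82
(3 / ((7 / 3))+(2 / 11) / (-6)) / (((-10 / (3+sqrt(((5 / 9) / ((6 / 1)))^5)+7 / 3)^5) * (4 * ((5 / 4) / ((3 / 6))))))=-4946881953463136055049 / 91316834906618724480 -123671812111465377001225 * sqrt(30) / 5112573899283843851206656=-54.31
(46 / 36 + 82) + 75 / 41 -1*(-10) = 70189 / 738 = 95.11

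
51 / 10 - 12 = -69 / 10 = -6.90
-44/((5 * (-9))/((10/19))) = 88/171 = 0.51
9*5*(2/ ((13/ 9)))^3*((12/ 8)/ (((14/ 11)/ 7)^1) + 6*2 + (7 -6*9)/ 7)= 24866190/ 15379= 1616.89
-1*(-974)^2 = -948676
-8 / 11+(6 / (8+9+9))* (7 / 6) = -131 / 286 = -0.46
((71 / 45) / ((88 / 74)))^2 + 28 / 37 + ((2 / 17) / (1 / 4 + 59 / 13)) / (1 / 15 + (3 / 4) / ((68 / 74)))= 55181610510959 / 21683226668400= 2.54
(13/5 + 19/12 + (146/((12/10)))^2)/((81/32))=21322024/3645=5849.66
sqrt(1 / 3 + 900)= sqrt(8103) / 3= 30.01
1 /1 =1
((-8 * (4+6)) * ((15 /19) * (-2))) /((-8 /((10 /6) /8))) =-125 /38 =-3.29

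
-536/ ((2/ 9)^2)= -10854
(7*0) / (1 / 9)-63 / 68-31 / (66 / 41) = -45293 / 2244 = -20.18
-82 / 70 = -41 / 35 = -1.17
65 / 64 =1.02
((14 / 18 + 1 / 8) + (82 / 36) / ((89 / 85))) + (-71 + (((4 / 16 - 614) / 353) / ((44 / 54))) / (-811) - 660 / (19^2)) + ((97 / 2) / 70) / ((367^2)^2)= -13442104978195730368060552 / 192725423815773102346785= -69.75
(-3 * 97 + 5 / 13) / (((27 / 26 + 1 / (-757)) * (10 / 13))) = -37179298 / 102065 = -364.27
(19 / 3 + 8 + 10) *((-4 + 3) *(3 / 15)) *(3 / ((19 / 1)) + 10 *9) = -438.77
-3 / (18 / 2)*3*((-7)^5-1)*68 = 1142944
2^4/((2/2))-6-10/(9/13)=-40/9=-4.44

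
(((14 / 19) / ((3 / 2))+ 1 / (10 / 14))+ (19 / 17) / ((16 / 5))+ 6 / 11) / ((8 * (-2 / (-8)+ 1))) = 2375633 / 8527200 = 0.28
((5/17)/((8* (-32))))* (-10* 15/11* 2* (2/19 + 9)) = 64875/227392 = 0.29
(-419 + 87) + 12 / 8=-661 / 2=-330.50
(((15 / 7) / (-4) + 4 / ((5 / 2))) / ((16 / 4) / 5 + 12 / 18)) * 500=55875 / 154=362.82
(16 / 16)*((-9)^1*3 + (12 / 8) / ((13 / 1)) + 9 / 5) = -25.08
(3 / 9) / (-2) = -0.17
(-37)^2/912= 1369/912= 1.50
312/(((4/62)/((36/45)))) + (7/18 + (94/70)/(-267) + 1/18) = 108474127/28035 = 3869.24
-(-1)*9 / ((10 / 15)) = 27 / 2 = 13.50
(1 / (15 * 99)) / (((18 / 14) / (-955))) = -1337 / 2673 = -0.50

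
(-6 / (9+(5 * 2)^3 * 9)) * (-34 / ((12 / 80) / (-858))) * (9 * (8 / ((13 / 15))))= -979200 / 91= -10760.44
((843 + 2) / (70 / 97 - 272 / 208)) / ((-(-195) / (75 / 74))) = -409825 / 54686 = -7.49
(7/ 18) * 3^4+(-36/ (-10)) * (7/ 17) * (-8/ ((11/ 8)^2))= 518931/ 20570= 25.23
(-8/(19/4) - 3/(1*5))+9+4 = 1018/95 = 10.72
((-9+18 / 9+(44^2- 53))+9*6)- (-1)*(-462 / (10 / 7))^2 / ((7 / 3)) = 46753.24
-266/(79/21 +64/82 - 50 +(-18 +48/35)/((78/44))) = 14886690/3068999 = 4.85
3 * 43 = 129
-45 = -45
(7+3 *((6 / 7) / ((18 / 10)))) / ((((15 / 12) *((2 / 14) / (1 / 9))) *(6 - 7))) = -236 / 45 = -5.24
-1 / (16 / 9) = -9 / 16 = -0.56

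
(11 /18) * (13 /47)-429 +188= -203743 /846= -240.83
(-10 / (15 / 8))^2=256 / 9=28.44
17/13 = 1.31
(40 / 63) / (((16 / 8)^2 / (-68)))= -680 / 63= -10.79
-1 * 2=-2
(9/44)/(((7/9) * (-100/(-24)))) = 243/3850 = 0.06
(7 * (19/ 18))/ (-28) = -19/ 72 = -0.26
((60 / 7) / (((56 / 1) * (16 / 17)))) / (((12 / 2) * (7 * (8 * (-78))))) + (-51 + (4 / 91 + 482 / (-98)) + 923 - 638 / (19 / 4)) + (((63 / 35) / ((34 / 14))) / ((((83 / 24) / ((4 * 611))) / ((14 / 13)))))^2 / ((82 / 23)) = 47789986515467856388153 / 531116969447500800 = 89980.15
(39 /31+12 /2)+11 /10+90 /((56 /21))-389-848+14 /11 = -8140483 /6820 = -1193.62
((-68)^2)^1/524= 8.82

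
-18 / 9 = -2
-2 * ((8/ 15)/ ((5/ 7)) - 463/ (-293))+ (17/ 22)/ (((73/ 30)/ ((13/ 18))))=-52048357/ 11763950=-4.42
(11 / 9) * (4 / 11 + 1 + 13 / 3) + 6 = 350 / 27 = 12.96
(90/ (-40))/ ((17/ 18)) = -81/ 34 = -2.38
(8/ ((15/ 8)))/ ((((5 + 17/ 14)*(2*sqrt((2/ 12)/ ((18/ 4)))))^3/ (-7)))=-153664*sqrt(3)/ 121945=-2.18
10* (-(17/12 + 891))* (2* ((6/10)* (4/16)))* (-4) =10709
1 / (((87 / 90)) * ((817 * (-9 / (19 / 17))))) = -10 / 63597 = -0.00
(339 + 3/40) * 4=13563/10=1356.30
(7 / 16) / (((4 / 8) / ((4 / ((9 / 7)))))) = 2.72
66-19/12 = 773/12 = 64.42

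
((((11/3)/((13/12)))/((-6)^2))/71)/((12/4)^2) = 11/74763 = 0.00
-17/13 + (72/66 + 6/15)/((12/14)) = 926/2145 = 0.43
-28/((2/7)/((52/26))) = -196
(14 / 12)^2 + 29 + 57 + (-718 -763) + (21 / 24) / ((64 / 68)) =-1604401 / 1152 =-1392.71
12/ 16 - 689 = -2753/ 4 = -688.25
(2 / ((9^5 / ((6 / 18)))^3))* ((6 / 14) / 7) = 2 / 90797989253740209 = 0.00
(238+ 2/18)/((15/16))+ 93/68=2344139/9180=255.35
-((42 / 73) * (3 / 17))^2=-15876 / 1540081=-0.01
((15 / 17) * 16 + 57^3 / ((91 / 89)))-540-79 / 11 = 3073095946 / 17017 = 180589.76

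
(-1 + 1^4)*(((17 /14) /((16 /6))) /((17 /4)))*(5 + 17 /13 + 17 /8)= 0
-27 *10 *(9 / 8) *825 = -1002375 / 4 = -250593.75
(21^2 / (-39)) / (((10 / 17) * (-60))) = 0.32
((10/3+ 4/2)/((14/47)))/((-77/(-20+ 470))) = -56400/539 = -104.64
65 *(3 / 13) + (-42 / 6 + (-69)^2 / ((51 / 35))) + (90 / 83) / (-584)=1349483951 / 412012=3275.35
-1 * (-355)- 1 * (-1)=356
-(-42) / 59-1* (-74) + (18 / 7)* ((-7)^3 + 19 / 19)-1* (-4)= -330696 / 413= -800.72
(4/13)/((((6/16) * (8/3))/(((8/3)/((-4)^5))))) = -1/1248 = -0.00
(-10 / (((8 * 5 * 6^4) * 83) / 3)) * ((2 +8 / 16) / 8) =-0.00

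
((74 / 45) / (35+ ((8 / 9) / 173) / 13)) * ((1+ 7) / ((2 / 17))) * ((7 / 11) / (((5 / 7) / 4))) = 2218125728 / 194821825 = 11.39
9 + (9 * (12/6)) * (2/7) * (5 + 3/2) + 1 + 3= 325/7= 46.43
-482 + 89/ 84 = -480.94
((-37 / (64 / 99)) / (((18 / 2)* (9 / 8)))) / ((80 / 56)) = -2849 / 720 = -3.96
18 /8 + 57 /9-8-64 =-761 /12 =-63.42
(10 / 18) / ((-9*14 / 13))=-0.06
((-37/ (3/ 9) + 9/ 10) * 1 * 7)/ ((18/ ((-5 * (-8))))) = -5138/ 3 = -1712.67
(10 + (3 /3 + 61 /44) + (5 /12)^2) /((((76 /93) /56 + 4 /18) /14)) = 6044101 /8140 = 742.52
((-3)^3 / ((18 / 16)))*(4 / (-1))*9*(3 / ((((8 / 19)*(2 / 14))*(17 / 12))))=517104 / 17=30417.88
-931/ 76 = -49/ 4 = -12.25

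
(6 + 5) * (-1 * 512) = -5632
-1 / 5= -0.20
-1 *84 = -84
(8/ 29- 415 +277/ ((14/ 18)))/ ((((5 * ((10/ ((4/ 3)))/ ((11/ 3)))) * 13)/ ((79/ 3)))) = -6889432/ 593775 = -11.60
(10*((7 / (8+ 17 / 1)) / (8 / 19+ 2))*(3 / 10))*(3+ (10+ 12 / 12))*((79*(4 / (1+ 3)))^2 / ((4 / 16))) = 69724452 / 575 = 121259.92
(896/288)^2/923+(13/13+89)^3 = 54502227784/74763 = 729000.01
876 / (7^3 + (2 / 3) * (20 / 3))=7884 / 3127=2.52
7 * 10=70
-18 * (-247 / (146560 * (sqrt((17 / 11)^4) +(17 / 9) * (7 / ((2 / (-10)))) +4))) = -2420847 / 4765984640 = -0.00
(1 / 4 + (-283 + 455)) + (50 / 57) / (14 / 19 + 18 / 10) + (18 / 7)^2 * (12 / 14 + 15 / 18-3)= 162618181 / 991956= 163.94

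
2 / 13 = 0.15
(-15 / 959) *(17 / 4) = -0.07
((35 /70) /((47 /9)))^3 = 729 /830584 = 0.00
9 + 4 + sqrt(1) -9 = 5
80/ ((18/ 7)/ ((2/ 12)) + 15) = 560/ 213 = 2.63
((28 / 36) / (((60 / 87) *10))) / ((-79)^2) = 203 / 11233800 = 0.00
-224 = -224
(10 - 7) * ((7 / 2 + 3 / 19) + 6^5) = 886881 / 38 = 23338.97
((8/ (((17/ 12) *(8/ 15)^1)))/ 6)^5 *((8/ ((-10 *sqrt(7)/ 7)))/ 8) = -2430000 *sqrt(7)/ 1419857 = -4.53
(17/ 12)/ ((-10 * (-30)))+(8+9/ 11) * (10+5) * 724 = 3792312187/ 39600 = 95765.46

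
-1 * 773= -773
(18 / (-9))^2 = 4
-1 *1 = -1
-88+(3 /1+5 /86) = -7305 /86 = -84.94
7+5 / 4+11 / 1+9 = 113 / 4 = 28.25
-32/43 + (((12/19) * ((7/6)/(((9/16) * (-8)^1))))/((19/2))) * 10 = -128048/139707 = -0.92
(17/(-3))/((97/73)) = -1241/291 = -4.26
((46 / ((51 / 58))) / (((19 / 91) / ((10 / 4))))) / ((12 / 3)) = 303485 / 1938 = 156.60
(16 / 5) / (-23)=-16 / 115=-0.14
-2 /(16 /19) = -19 /8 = -2.38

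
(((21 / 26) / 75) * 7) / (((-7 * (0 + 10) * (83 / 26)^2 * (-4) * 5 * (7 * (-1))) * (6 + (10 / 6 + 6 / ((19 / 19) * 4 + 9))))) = -507 / 5459532500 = -0.00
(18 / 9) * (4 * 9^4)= 52488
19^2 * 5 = 1805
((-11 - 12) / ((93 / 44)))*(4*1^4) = -4048 / 93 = -43.53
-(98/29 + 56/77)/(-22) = 655/3509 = 0.19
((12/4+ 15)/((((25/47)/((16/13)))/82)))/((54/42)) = 863296/325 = 2656.30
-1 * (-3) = 3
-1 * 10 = -10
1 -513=-512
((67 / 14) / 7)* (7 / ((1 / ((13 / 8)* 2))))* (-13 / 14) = -11323 / 784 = -14.44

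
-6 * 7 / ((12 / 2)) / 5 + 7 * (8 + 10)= 623 / 5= 124.60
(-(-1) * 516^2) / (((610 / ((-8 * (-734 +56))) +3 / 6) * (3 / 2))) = 481390848 / 1661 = 289819.90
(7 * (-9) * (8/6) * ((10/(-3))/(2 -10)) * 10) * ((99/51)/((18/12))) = -7700/17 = -452.94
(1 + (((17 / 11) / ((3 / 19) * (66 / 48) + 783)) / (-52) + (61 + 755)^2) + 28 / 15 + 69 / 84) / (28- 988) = -226711999810103 / 326860934400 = -693.60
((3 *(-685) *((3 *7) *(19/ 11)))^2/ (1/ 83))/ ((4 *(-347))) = -332255898.56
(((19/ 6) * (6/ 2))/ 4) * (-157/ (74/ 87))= -259521/ 592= -438.38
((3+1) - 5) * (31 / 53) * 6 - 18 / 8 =-1221 / 212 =-5.76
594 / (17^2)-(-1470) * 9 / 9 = 425424 / 289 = 1472.06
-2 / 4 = -0.50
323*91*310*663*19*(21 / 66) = 36521457162.27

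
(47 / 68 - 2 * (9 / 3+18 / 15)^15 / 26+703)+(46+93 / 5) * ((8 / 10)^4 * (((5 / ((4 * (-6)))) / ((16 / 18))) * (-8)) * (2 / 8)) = -4632298345176700724593 / 26977539062500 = -171709448.16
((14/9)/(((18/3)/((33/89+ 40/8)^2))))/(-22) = -799694/2352537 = -0.34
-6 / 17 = -0.35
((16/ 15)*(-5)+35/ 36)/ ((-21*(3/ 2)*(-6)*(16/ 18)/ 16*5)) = -157/ 1890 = -0.08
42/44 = 21/22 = 0.95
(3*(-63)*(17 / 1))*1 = -3213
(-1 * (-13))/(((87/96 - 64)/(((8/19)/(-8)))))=416/38361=0.01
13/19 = 0.68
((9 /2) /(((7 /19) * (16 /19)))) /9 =361 /224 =1.61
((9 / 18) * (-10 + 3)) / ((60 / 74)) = -259 / 60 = -4.32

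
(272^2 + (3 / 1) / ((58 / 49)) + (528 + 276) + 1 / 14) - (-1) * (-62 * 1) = 15169907 / 203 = 74728.61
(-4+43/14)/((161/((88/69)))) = -572/77763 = -0.01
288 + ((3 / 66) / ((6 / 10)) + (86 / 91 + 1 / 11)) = 157855 / 546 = 289.11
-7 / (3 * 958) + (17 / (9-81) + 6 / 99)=-67505 / 379368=-0.18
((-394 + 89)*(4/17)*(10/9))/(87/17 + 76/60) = -15250/1221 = -12.49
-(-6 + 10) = -4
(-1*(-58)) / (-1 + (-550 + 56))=-58 / 495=-0.12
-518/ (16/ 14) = -1813/ 4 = -453.25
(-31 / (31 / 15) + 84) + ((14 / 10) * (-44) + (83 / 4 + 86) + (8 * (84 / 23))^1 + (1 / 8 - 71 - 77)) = -4147 / 920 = -4.51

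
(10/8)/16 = 0.08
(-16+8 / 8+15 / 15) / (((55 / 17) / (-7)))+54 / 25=8924 / 275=32.45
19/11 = 1.73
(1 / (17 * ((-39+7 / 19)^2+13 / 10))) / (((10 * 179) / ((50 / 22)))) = 9025 / 180494884669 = 0.00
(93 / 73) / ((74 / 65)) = 6045 / 5402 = 1.12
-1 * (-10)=10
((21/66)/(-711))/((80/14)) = -49/625680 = -0.00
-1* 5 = -5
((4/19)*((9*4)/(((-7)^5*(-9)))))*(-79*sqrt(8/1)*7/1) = -2528*sqrt(2)/45619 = -0.08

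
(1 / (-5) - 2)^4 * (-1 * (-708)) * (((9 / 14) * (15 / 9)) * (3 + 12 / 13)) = 792985842 / 11375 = 69713.04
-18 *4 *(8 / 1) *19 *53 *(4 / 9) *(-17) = 4382464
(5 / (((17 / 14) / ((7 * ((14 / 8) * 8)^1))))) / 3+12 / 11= 76072 / 561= 135.60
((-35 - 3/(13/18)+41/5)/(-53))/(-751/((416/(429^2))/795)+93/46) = -1480832/669723220034115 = -0.00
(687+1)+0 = 688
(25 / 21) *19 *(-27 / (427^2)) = -4275 / 1276303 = -0.00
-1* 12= -12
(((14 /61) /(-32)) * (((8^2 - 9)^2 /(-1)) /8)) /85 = 4235 /132736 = 0.03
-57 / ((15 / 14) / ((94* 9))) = -225036 / 5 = -45007.20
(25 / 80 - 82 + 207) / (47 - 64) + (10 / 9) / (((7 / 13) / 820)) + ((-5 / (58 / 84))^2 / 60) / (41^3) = 1673314520409445 / 993246445296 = 1684.69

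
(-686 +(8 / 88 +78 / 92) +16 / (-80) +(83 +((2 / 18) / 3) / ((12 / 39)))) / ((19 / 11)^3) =-116.85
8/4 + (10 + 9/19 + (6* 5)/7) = 2229/133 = 16.76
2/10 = 1/5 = 0.20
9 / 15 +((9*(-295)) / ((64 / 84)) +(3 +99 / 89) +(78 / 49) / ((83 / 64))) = -100734236301 / 28957040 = -3478.75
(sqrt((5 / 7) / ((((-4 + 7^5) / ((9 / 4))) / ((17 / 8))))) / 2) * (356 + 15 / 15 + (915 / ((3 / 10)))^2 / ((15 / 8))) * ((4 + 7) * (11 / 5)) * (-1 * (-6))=1801093591 * sqrt(2221730) / 522760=5135462.61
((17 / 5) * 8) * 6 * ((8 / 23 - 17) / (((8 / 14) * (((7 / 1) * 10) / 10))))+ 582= -11202 / 115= -97.41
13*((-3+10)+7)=182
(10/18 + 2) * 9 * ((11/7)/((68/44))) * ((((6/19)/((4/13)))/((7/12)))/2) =325611/15827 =20.57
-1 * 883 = -883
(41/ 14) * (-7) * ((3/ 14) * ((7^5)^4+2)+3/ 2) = -350516026950224186.79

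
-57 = -57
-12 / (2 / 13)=-78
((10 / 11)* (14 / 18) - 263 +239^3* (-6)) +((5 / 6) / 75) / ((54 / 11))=-4379003560499 / 53460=-81911776.29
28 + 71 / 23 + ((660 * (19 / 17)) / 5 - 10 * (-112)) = 507759 / 391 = 1298.62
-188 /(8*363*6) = -47 /4356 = -0.01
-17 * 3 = -51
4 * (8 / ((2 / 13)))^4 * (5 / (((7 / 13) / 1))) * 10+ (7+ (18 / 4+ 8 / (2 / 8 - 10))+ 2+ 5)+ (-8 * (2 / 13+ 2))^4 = 3257807969094233 / 1199562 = 2715831252.65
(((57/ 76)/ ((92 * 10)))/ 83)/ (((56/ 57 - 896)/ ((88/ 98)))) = -1881/ 190883506240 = -0.00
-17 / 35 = -0.49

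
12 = 12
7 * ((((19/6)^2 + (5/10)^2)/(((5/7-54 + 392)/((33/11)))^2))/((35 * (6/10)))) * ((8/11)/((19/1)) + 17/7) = 1557885/2349845938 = 0.00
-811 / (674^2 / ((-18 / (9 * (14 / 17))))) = 13787 / 3179932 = 0.00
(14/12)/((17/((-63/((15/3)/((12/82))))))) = -441/3485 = -0.13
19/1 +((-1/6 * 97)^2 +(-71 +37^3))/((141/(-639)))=-129944915/564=-230398.79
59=59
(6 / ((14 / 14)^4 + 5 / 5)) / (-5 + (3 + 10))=3 / 8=0.38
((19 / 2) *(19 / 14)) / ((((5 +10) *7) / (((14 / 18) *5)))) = 361 / 756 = 0.48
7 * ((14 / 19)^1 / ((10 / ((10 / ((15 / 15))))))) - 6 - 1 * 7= -149 / 19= -7.84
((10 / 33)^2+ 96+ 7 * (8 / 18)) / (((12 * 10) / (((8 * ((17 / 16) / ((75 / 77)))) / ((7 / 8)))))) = 918272 / 111375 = 8.24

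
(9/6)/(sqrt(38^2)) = 3/76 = 0.04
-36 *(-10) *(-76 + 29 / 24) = -26925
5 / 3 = 1.67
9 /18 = 1 /2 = 0.50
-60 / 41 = -1.46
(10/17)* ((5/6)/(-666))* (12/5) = -10/5661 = -0.00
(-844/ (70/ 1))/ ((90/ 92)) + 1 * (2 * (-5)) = -35162/ 1575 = -22.33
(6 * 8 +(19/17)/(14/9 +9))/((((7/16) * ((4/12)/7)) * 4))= 49068/85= 577.27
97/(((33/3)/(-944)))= -91568/11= -8324.36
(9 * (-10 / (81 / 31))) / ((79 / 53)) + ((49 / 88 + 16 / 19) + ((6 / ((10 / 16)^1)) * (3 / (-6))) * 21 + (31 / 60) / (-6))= -122.60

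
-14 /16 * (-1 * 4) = 7 /2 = 3.50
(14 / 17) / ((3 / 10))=2.75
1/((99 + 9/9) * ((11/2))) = 1/550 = 0.00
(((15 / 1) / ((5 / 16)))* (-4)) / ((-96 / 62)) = 124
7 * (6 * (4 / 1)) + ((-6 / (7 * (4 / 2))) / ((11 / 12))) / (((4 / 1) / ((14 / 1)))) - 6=1764 / 11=160.36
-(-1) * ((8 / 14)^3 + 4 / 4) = 407 / 343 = 1.19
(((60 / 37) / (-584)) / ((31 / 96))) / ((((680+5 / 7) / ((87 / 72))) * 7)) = -174 / 79795643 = -0.00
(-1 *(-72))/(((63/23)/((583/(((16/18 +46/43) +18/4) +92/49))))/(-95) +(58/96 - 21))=-1325135306880/375385905361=-3.53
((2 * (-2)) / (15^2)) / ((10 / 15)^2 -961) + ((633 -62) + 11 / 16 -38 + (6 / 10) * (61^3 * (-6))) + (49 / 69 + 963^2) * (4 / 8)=-84205761323909 / 238602000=-352913.06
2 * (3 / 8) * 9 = 6.75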